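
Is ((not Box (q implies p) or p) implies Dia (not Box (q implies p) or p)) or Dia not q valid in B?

Valid in B

Tableau for the negation not (((not Box (q implies p) or p) implies Dia (not Box (q implies p) or p)) or Dia not q):
1. not (((not Box (q implies p) or p) implies Dia (not Box (q implies p) or p)) or Dia not q), 0
2. not ((not Box (q implies p) or p) implies Dia (not Box (q implies p) or p)), 0
3. not Dia not q, 0
4. not Box (q implies p) or p, 0
5. not Dia (not Box (q implies p) or p), 0
6. q, 0
7. not (not Box (q implies p) or p), 0
8. Box (q implies p), 0
9. not p, 0
10. q implies p, 0
11. not Box (q implies p), 0
12. p, 0
Accessibility: 0R0
Branch closes: p and not p both at 0.
Every branch of the negation's tableau closes; the branch above is one of them.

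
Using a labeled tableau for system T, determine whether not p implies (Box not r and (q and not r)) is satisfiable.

Satisfiable

1. not p implies (Box not r and (q and not r)), u
2. Box not r and (q and not r), u
3. Box not r, u
4. q and not r, u
5. q, u
6. not r, u
Accessibility: uRu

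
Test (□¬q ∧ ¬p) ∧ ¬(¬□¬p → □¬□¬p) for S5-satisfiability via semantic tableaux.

Unsatisfiable (every branch closes)

1. (□¬q ∧ ¬p) ∧ ¬(¬□¬p → □¬□¬p), w0
2. □¬q ∧ ¬p, w0   [∧-rule on 1]
3. ¬(¬□¬p → □¬□¬p), w0   [∧-rule on 1]
4. □¬q, w0   [∧-rule on 2]
5. ¬p, w0   [∧-rule on 2]
6. ¬□¬p, w0   [¬→-rule on 3]
7. ¬□¬□¬p, w0   [¬→-rule on 3]
8. ¬q, w0   [□-rule on 4 via w0Rw0]
9. p, w1   [¬□-rule on 6: fresh world w1, w0Rw1]
10. ¬q, w1   [□-rule on 4 via w0Rw1]
11. □¬p, w2   [¬□-rule on 7: fresh world w2, w0Rw2]
12. ¬q, w2   [□-rule on 4 via w0Rw2]
13. ¬p, w1   [□-rule on 11 via w2Rw1]
Accessibility: w0Rw0, w0Rw1, w0Rw2, w1Rw0, w1Rw1, w1Rw2, w2Rw0, w2Rw1, w2Rw2
Branch closes: p and ¬p both at w1.
(One branch shown.) All branches close.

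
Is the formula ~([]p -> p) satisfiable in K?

1. ~([]p -> p), w0
2. []p, w0
3. ~p, w0

Yes, satisfiable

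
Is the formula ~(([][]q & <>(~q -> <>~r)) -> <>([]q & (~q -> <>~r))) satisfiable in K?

Unsatisfiable

1. ~(([][]q & <>(~q -> <>~r)) -> <>([]q & (~q -> <>~r))), w0
2. [][]q & <>(~q -> <>~r), w0   [~->-rule on 1]
3. ~<>([]q & (~q -> <>~r)), w0   [~->-rule on 1]
4. [][]q, w0   [&-rule on 2]
5. <>(~q -> <>~r), w0   [&-rule on 2]
6. ~q -> <>~r, w1   [<>-rule on 5: fresh world w1, w0Rw1]
7. ~([]q & (~q -> <>~r)), w1   [~<>-rule on 3 via w0Rw1]
8. []q, w1   [[]-rule on 4 via w0Rw1]
9. <>~r, w1   [->-rule on 6 (branches; this branch)]
10. ~[]q, w1   [~&-rule on 7 (branches; this branch)]
11. ~r, w2   [<>-rule on 9: fresh world w2, w1Rw2]
12. q, w2   [[]-rule on 8 via w1Rw2]
13. ~q, w3   [~[]-rule on 10: fresh world w3, w1Rw3]
14. q, w3   [[]-rule on 8 via w1Rw3]
Accessibility: w0Rw1, w1Rw2, w1Rw3
Branch closes: q and ~q both at w3.
All branches of the tableau close; one closing branch shown above.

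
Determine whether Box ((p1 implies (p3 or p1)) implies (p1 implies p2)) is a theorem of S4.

Tableau for the negation not Box ((p1 implies (p3 or p1)) implies (p1 implies p2)):
1. not Box ((p1 implies (p3 or p1)) implies (p1 implies p2)), 0
2. not ((p1 implies (p3 or p1)) implies (p1 implies p2)), 1
3. p1 implies (p3 or p1), 1
4. not (p1 implies p2), 1
5. p1, 1
6. not p2, 1
7. p3 or p1, 1
Accessibility: 0R0, 0R1, 1R1
The negation has an open branch (countermodel exists).

Not valid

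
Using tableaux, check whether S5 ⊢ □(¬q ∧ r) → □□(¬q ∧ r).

Tableau for the negation ¬(□(¬q ∧ r) → □□(¬q ∧ r)):
1. ¬(□(¬q ∧ r) → □□(¬q ∧ r)), 0
2. □(¬q ∧ r), 0
3. ¬□□(¬q ∧ r), 0
4. ¬q ∧ r, 0
5. ¬q, 0
6. r, 0
7. ¬□(¬q ∧ r), 1
8. ¬q ∧ r, 1
9. ¬q, 1
10. r, 1
11. ¬(¬q ∧ r), 2
12. ¬q ∧ r, 2
13. ¬q, 2
14. r, 2
15. ¬r, 2
Accessibility: 0R0, 0R1, 0R2, 1R0, 1R1, 1R2, 2R0, 2R1, 2R2
Branch closes: r and ¬r both at 2.
Every branch of the negation's tableau closes; the branch above is one of them.

Yes, valid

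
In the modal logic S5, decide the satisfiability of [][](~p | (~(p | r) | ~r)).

Yes, satisfiable

1. [][](~p | (~(p | r) | ~r)), 0
2. [](~p | (~(p | r) | ~r)), 0
3. ~p | (~(p | r) | ~r), 0
4. ~(p | r) | ~r, 0
5. ~r, 0
Accessibility: 0R0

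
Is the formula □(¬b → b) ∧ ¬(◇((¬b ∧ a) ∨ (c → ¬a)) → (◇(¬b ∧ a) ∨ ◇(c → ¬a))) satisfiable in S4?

Unsatisfiable

1. □(¬b → b) ∧ ¬(◇((¬b ∧ a) ∨ (c → ¬a)) → (◇(¬b ∧ a) ∨ ◇(c → ¬a))), w0
2. □(¬b → b), w0
3. ¬(◇((¬b ∧ a) ∨ (c → ¬a)) → (◇(¬b ∧ a) ∨ ◇(c → ¬a))), w0
4. ◇((¬b ∧ a) ∨ (c → ¬a)), w0
5. ¬(◇(¬b ∧ a) ∨ ◇(c → ¬a)), w0
6. ¬◇(¬b ∧ a), w0
7. ¬◇(c → ¬a), w0
8. ¬b → b, w0
9. ¬(¬b ∧ a), w0
10. ¬(c → ¬a), w0
11. c, w0
12. a, w0
13. b, w0
14. (¬b ∧ a) ∨ (c → ¬a), w1
15. ¬b → b, w1
16. ¬(¬b ∧ a), w1
17. ¬(c → ¬a), w1
18. c, w1
19. a, w1
20. c → ¬a, w1
21. b, w1
22. ¬a, w1
Accessibility: w0Rw0, w0Rw1, w1Rw1
Branch closes: a and ¬a both at w1.
Every branch closes; the branch above is one of them.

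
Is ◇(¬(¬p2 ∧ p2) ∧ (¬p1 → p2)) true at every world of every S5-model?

Tableau for the negation ¬◇(¬(¬p2 ∧ p2) ∧ (¬p1 → p2)):
1. ¬◇(¬(¬p2 ∧ p2) ∧ (¬p1 → p2)), w0
2. ¬(¬(¬p2 ∧ p2) ∧ (¬p1 → p2)), w0
3. ¬(¬p1 → p2), w0
4. ¬p1, w0
5. ¬p2, w0
Accessibility: w0Rw0
The negation has an open branch (countermodel exists).

No, not valid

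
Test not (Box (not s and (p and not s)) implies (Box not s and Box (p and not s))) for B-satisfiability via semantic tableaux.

Unsatisfiable

1. not (Box (not s and (p and not s)) implies (Box not s and Box (p and not s))), w0
2. Box (not s and (p and not s)), w0   [neg-implies-rule on 1]
3. not (Box not s and Box (p and not s)), w0   [neg-implies-rule on 1]
4. not s and (p and not s), w0   [Box-rule on 2 via w0Rw0]
5. not s, w0   [and-rule on 4]
6. p and not s, w0   [and-rule on 4]
7. p, w0   [and-rule on 6]
8. not Box (p and not s), w0   [neg-and-rule on 3 (branches; this branch)]
9. not (p and not s), w1   [neg-Box-rule on 8: fresh world w1, w0Rw1]
10. not s and (p and not s), w1   [Box-rule on 2 via w0Rw1]
11. not s, w1   [and-rule on 10]
12. p and not s, w1   [and-rule on 10]
13. p, w1   [and-rule on 12]
14. s, w1   [neg-and-rule on 9 (branches; this branch)]
Accessibility: w0Rw0, w0Rw1, w1Rw0, w1Rw1
Branch closes: s and not s both at w1.
All branches of the tableau close; one closing branch shown above.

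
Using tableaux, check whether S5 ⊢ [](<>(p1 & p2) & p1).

Not valid

Tableau for the negation ~[](<>(p1 & p2) & p1):
1. ~[](<>(p1 & p2) & p1), w0
2. ~(<>(p1 & p2) & p1), w1
3. ~p1, w1
Accessibility: w0Rw0, w0Rw1, w1Rw0, w1Rw1
The negation has an open branch (countermodel exists).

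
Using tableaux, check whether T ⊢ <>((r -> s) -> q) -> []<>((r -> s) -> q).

No, not valid

Tableau for the negation ~(<>((r -> s) -> q) -> []<>((r -> s) -> q)):
1. ~(<>((r -> s) -> q) -> []<>((r -> s) -> q)), w0
2. <>((r -> s) -> q), w0   [~->-rule on 1]
3. ~[]<>((r -> s) -> q), w0   [~->-rule on 1]
4. (r -> s) -> q, w1   [<>-rule on 2: fresh world w1, w0Rw1]
5. q, w1   [->-rule on 4 (branches; this branch)]
6. ~<>((r -> s) -> q), w2   [~[]-rule on 3: fresh world w2, w0Rw2]
7. ~((r -> s) -> q), w2   [~<>-rule on 6 via w2Rw2]
8. r -> s, w2   [~->-rule on 7]
9. ~q, w2   [~->-rule on 7]
10. s, w2   [->-rule on 8 (branches; this branch)]
Accessibility: w0Rw0, w0Rw1, w0Rw2, w1Rw1, w2Rw2
The negation has an open branch (countermodel exists).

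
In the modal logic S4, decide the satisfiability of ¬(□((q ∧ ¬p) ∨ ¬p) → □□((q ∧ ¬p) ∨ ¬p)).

1. ¬(□((q ∧ ¬p) ∨ ¬p) → □□((q ∧ ¬p) ∨ ¬p)), 0
2. □((q ∧ ¬p) ∨ ¬p), 0
3. ¬□□((q ∧ ¬p) ∨ ¬p), 0
4. (q ∧ ¬p) ∨ ¬p, 0
5. q ∧ ¬p, 0
6. q, 0
7. ¬p, 0
8. ¬□((q ∧ ¬p) ∨ ¬p), 1
9. (q ∧ ¬p) ∨ ¬p, 1
10. q ∧ ¬p, 1
11. q, 1
12. ¬p, 1
13. ¬((q ∧ ¬p) ∨ ¬p), 2
14. ¬(q ∧ ¬p), 2
15. p, 2
16. (q ∧ ¬p) ∨ ¬p, 2
17. q ∧ ¬p, 2
18. q, 2
19. ¬p, 2
Accessibility: 0R0, 0R1, 0R2, 1R1, 1R2, 2R2
Branch closes: p and ¬p both at 2.
All branches of the tableau close; one closing branch shown above.

Unsatisfiable (every branch closes)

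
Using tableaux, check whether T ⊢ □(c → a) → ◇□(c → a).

Tableau for the negation ¬(□(c → a) → ◇□(c → a)):
1. ¬(□(c → a) → ◇□(c → a)), 0
2. □(c → a), 0   [¬→-rule on 1]
3. ¬◇□(c → a), 0   [¬→-rule on 1]
4. c → a, 0   [□-rule on 2 via 0R0]
5. ¬□(c → a), 0   [¬◇-rule on 3 via 0R0]
6. a, 0   [→-rule on 4 (branches; this branch)]
7. ¬(c → a), 1   [¬□-rule on 5: fresh world 1, 0R1]
8. c, 1   [¬→-rule on 7]
9. ¬a, 1   [¬→-rule on 7]
10. c → a, 1   [□-rule on 2 via 0R1]
11. ¬□(c → a), 1   [¬◇-rule on 3 via 0R1]
12. a, 1   [→-rule on 10 (branches; this branch)]
Accessibility: 0R0, 0R1, 1R1
Branch closes: a and ¬a both at 1.
All branches of the negation close; one closing branch shown above.

Yes, valid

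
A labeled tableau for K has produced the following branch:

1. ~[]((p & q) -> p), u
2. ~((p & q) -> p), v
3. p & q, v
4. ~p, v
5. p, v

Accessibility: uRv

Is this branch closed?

Both p and ~p appear at v.

Yes, closed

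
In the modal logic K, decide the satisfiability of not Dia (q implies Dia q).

1. not Dia (q implies Dia q), 0

Satisfiable (open branch found)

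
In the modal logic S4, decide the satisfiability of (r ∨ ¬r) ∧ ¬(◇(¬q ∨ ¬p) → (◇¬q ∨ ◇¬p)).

Unsatisfiable (every branch closes)

1. (r ∨ ¬r) ∧ ¬(◇(¬q ∨ ¬p) → (◇¬q ∨ ◇¬p)), w0
2. r ∨ ¬r, w0
3. ¬(◇(¬q ∨ ¬p) → (◇¬q ∨ ◇¬p)), w0
4. ◇(¬q ∨ ¬p), w0
5. ¬(◇¬q ∨ ◇¬p), w0
6. ¬◇¬q, w0
7. ¬◇¬p, w0
8. q, w0
9. p, w0
10. ¬r, w0
11. ¬q ∨ ¬p, w1
12. q, w1
13. p, w1
14. ¬p, w1
Accessibility: w0Rw0, w0Rw1, w1Rw1
Branch closes: p and ¬p both at w1.
All branches of the tableau close; one closing branch shown above.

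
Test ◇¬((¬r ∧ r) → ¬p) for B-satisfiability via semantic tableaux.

Unsatisfiable

1. ◇¬((¬r ∧ r) → ¬p), w0
2. ¬((¬r ∧ r) → ¬p), w1
3. ¬r ∧ r, w1
4. p, w1
5. ¬r, w1
6. r, w1
Accessibility: w0Rw0, w0Rw1, w1Rw0, w1Rw1
Branch closes: r and ¬r both at w1.
All branches of the tableau close; one closing branch shown above.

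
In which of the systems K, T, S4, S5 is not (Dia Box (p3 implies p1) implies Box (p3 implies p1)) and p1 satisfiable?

K, T, S4

S4-tableau for the formula:
1. not (Dia Box (p3 implies p1) implies Box (p3 implies p1)) and p1, w0
2. not (Dia Box (p3 implies p1) implies Box (p3 implies p1)), w0
3. p1, w0
4. Dia Box (p3 implies p1), w0
5. not Box (p3 implies p1), w0
6. Box (p3 implies p1), w1
7. p3 implies p1, w1
8. p1, w1
9. not (p3 implies p1), w2
10. p3, w2
11. not p1, w2
Accessibility: w0Rw0, w0Rw1, w0Rw2, w1Rw1, w2Rw2
Complete open branch: satisfiable in S4, hence also in K, T (this S4-model is also a K-model and a T-model).
S5-tableau for the formula:
1. not (Dia Box (p3 implies p1) implies Box (p3 implies p1)) and p1, w0
2. not (Dia Box (p3 implies p1) implies Box (p3 implies p1)), w0
3. p1, w0
4. Dia Box (p3 implies p1), w0
5. not Box (p3 implies p1), w0
6. Box (p3 implies p1), w1
7. p3 implies p1, w0
8. p3 implies p1, w1
9. p1, w1
10. not (p3 implies p1), w2
11. p3, w2
12. not p1, w2
13. p3 implies p1, w2
14. p1, w2
Accessibility: w0Rw0, w0Rw1, w0Rw2, w1Rw0, w1Rw1, w1Rw2, w2Rw0, w2Rw1, w2Rw2
Branch closes: p1 and not p1 both at w2.
Every branch closes (one shown): unsatisfiable in S5.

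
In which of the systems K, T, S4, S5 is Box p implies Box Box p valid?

S4, S5

S4-tableau for the negation not (Box p implies Box Box p):
1. not (Box p implies Box Box p), 0
2. Box p, 0
3. not Box Box p, 0
4. p, 0
5. not Box p, 1
6. p, 1
7. not p, 2
8. p, 2
Accessibility: 0R0, 0R1, 0R2, 1R1, 1R2, 2R2
Branch closes: p and not p both at 2.
Every branch closes (one shown): valid in S4, hence also in S5 (every theorem of S4 is a theorem of S5).
T-tableau for the negation not (Box p implies Box Box p):
1. not (Box p implies Box Box p), 0
2. Box p, 0
3. not Box Box p, 0
4. p, 0
5. not Box p, 1
6. p, 1
7. not p, 2
Accessibility: 0R0, 0R1, 1R1, 1R2, 2R2
Complete open branch: countermodel on a T-frame, so not valid in T, nor in K (the same frame is also a K-frame).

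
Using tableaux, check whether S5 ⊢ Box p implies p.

Valid in S5

Tableau for the negation not (Box p implies p):
1. not (Box p implies p), 0
2. Box p, 0
3. not p, 0
4. p, 0
Accessibility: 0R0
Branch closes: p and not p both at 0.
All branches of the negation close; one closing branch shown above.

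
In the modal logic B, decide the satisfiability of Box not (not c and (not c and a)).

Satisfiable (open branch found)

1. Box not (not c and (not c and a)), u
2. not (not c and (not c and a)), u
3. not (not c and a), u
4. not a, u
Accessibility: uRu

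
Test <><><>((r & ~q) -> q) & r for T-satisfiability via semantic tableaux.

1. <><><>((r & ~q) -> q) & r, w0
2. <><><>((r & ~q) -> q), w0   [&-rule on 1]
3. r, w0   [&-rule on 1]
4. <><>((r & ~q) -> q), w1   [<>-rule on 2: fresh world w1, w0Rw1]
5. <>((r & ~q) -> q), w2   [<>-rule on 4: fresh world w2, w1Rw2]
6. (r & ~q) -> q, w3   [<>-rule on 5: fresh world w3, w2Rw3]
7. q, w3   [->-rule on 6 (branches; this branch)]
Accessibility: w0Rw0, w0Rw1, w1Rw1, w1Rw2, w2Rw2, w2Rw3, w3Rw3

Yes, satisfiable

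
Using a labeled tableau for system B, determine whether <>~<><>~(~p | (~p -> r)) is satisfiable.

Yes, satisfiable

1. <>~<><>~(~p | (~p -> r)), 0
2. ~<><>~(~p | (~p -> r)), 1
3. ~<>~(~p | (~p -> r)), 0
4. ~<>~(~p | (~p -> r)), 1
5. ~p | (~p -> r), 0
6. ~p | (~p -> r), 1
7. ~p -> r, 0
8. ~p -> r, 1
9. r, 0
10. r, 1
Accessibility: 0R0, 0R1, 1R0, 1R1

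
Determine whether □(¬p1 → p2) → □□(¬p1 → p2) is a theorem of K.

Tableau for the negation ¬(□(¬p1 → p2) → □□(¬p1 → p2)):
1. ¬(□(¬p1 → p2) → □□(¬p1 → p2)), 0
2. □(¬p1 → p2), 0
3. ¬□□(¬p1 → p2), 0
4. ¬□(¬p1 → p2), 1
5. ¬p1 → p2, 1
6. p2, 1
7. ¬(¬p1 → p2), 2
8. ¬p1, 2
9. ¬p2, 2
Accessibility: 0R1, 1R2
The negation has an open branch (countermodel exists).

No, not valid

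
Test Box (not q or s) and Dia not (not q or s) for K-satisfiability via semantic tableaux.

Unsatisfiable (every branch closes)

1. Box (not q or s) and Dia not (not q or s), w0
2. Box (not q or s), w0
3. Dia not (not q or s), w0
4. not (not q or s), w1
5. q, w1
6. not s, w1
7. not q or s, w1
8. s, w1
Accessibility: w0Rw1
Branch closes: s and not s both at w1.
All branches of the tableau close; one closing branch shown above.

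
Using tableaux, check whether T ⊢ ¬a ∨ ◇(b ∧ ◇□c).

Tableau for the negation ¬(¬a ∨ ◇(b ∧ ◇□c)):
1. ¬(¬a ∨ ◇(b ∧ ◇□c)), u
2. a, u
3. ¬◇(b ∧ ◇□c), u
4. ¬(b ∧ ◇□c), u
5. ¬◇□c, u
6. ¬□c, u
7. ¬c, v
8. ¬(b ∧ ◇□c), v
9. ¬□c, v
10. ¬◇□c, v
11. ¬c, w
12. ¬□c, w
13. ¬c, x
Accessibility: uRu, uRv, vRv, vRw, wRw, wRx, xRx
The negation has an open branch (countermodel exists).

Not valid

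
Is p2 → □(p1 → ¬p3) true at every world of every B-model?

Invalid (countermodel exists)

Tableau for the negation ¬(p2 → □(p1 → ¬p3)):
1. ¬(p2 → □(p1 → ¬p3)), u
2. p2, u   [¬→-rule on 1]
3. ¬□(p1 → ¬p3), u   [¬→-rule on 1]
4. ¬(p1 → ¬p3), v   [¬□-rule on 3: fresh world v, uRv]
5. p1, v   [¬→-rule on 4]
6. p3, v   [¬→-rule on 4]
Accessibility: uRu, uRv, vRu, vRv
The negation has an open branch (countermodel exists).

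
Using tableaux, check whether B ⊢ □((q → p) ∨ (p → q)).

Valid in B

Tableau for the negation ¬□((q → p) ∨ (p → q)):
1. ¬□((q → p) ∨ (p → q)), 0
2. ¬((q → p) ∨ (p → q)), 1
3. ¬(q → p), 1
4. ¬(p → q), 1
5. q, 1
6. ¬p, 1
7. p, 1
8. ¬q, 1
Accessibility: 0R0, 0R1, 1R0, 1R1
Branch closes: p and ¬p both at 1.
Every branch of the negation's tableau closes; the branch above is one of them.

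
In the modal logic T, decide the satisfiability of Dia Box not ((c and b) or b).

1. Dia Box not ((c and b) or b), w0
2. Box not ((c and b) or b), w1
3. not ((c and b) or b), w1
4. not (c and b), w1
5. not b, w1
Accessibility: w0Rw0, w0Rw1, w1Rw1

Satisfiable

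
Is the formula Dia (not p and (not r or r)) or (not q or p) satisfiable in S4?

1. Dia (not p and (not r or r)) or (not q or p), w0
2. not q or p, w0
3. p, w0
Accessibility: w0Rw0

Satisfiable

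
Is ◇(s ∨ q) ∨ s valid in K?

No, not valid

Tableau for the negation ¬(◇(s ∨ q) ∨ s):
1. ¬(◇(s ∨ q) ∨ s), u
2. ¬◇(s ∨ q), u
3. ¬s, u
The negation has an open branch (countermodel exists).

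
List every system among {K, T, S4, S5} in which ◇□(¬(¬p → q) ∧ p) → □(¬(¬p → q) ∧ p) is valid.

T, S4, S5

K-tableau for the negation ¬(◇□(¬(¬p → q) ∧ p) → □(¬(¬p → q) ∧ p)):
1. ¬(◇□(¬(¬p → q) ∧ p) → □(¬(¬p → q) ∧ p)), 0
2. ◇□(¬(¬p → q) ∧ p), 0   [¬→-rule on 1]
3. ¬□(¬(¬p → q) ∧ p), 0   [¬→-rule on 1]
4. □(¬(¬p → q) ∧ p), 1   [◇-rule on 2: fresh world 1, 0R1]
5. ¬(¬(¬p → q) ∧ p), 2   [¬□-rule on 3: fresh world 2, 0R2]
6. ¬p, 2   [¬∧-rule on 5 (branches; this branch)]
Accessibility: 0R1, 0R2
Complete open branch: countermodel on a K-frame, so not valid in K.
T-tableau for the negation ¬(◇□(¬(¬p → q) ∧ p) → □(¬(¬p → q) ∧ p)):
1. ¬(◇□(¬(¬p → q) ∧ p) → □(¬(¬p → q) ∧ p)), 0
2. ◇□(¬(¬p → q) ∧ p), 0   [¬→-rule on 1]
3. ¬□(¬(¬p → q) ∧ p), 0   [¬→-rule on 1]
4. □(¬(¬p → q) ∧ p), 1   [◇-rule on 2: fresh world 1, 0R1]
5. ¬(¬p → q) ∧ p, 1   [□-rule on 4 via 1R1]
6. ¬(¬p → q), 1   [∧-rule on 5]
7. p, 1   [∧-rule on 5]
8. ¬p, 1   [¬→-rule on 6]
9. ¬q, 1   [¬→-rule on 6]
Accessibility: 0R0, 0R1, 1R1
Branch closes: p and ¬p both at 1.
Every branch closes (one shown): valid in T, hence also in S4, S5 (every theorem of T is a theorem of S4 and S5).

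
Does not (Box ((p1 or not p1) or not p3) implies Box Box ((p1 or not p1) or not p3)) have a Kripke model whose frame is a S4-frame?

1. not (Box ((p1 or not p1) or not p3) implies Box Box ((p1 or not p1) or not p3)), 0
2. Box ((p1 or not p1) or not p3), 0
3. not Box Box ((p1 or not p1) or not p3), 0
4. (p1 or not p1) or not p3, 0
5. p1 or not p1, 0
6. not p1, 0
7. not Box ((p1 or not p1) or not p3), 1
8. (p1 or not p1) or not p3, 1
9. p1 or not p1, 1
10. not p1, 1
11. not ((p1 or not p1) or not p3), 2
12. not (p1 or not p1), 2
13. p3, 2
14. not p1, 2
15. p1, 2
Accessibility: 0R0, 0R1, 0R2, 1R1, 1R2, 2R2
Branch closes: p1 and not p1 both at 2.
Every branch closes; the branch above is one of them.

Unsatisfiable (every branch closes)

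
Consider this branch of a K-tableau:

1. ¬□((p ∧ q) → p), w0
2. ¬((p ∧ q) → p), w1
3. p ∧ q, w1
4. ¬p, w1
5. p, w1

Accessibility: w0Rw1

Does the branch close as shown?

Both p and ¬p appear at w1.

Closed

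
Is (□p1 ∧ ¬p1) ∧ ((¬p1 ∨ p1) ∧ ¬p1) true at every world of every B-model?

Tableau for the negation ¬((□p1 ∧ ¬p1) ∧ ((¬p1 ∨ p1) ∧ ¬p1)):
1. ¬((□p1 ∧ ¬p1) ∧ ((¬p1 ∨ p1) ∧ ¬p1)), w0
2. ¬((¬p1 ∨ p1) ∧ ¬p1), w0   [¬∧-rule on 1 (branches; this branch)]
3. p1, w0   [¬∧-rule on 2 (branches; this branch)]
Accessibility: w0Rw0
The negation has an open branch (countermodel exists).

No, not valid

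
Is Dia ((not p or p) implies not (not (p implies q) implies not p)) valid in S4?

Not valid

Tableau for the negation not Dia ((not p or p) implies not (not (p implies q) implies not p)):
1. not Dia ((not p or p) implies not (not (p implies q) implies not p)), u
2. not ((not p or p) implies not (not (p implies q) implies not p)), u
3. not p or p, u
4. not (p implies q) implies not p, u
5. p, u
6. p implies q, u
7. q, u
Accessibility: uRu
The negation has an open branch (countermodel exists).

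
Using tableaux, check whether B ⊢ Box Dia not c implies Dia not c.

Valid in B

Tableau for the negation not (Box Dia not c implies Dia not c):
1. not (Box Dia not c implies Dia not c), 0
2. Box Dia not c, 0   [neg-implies-rule on 1]
3. not Dia not c, 0   [neg-implies-rule on 1]
4. Dia not c, 0   [Box-rule on 2 via 0R0]
5. c, 0   [neg-Dia-rule on 3 via 0R0]
6. not c, 1   [Dia-rule on 4: fresh world 1, 0R1]
7. Dia not c, 1   [Box-rule on 2 via 0R1]
8. c, 1   [neg-Dia-rule on 3 via 0R1]
Accessibility: 0R0, 0R1, 1R0, 1R1
Branch closes: c and not c both at 1.
All branches of the negation close; one closing branch shown above.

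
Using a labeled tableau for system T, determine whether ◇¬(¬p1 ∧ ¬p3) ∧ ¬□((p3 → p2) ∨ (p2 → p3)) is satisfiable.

1. ◇¬(¬p1 ∧ ¬p3) ∧ ¬□((p3 → p2) ∨ (p2 → p3)), 0
2. ◇¬(¬p1 ∧ ¬p3), 0
3. ¬□((p3 → p2) ∨ (p2 → p3)), 0
4. ¬(¬p1 ∧ ¬p3), 1
5. p3, 1
6. ¬((p3 → p2) ∨ (p2 → p3)), 2
7. ¬(p3 → p2), 2
8. ¬(p2 → p3), 2
9. p3, 2
10. ¬p2, 2
11. p2, 2
12. ¬p3, 2
Accessibility: 0R0, 0R1, 0R2, 1R1, 2R2
Branch closes: p2 and ¬p2 both at 2.
All branches of the tableau close; one closing branch shown above.

No, unsatisfiable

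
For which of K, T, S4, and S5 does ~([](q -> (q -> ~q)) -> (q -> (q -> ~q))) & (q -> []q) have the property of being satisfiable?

K

K-tableau for the formula:
1. ~([](q -> (q -> ~q)) -> (q -> (q -> ~q))) & (q -> []q), 0
2. ~([](q -> (q -> ~q)) -> (q -> (q -> ~q))), 0
3. q -> []q, 0
4. [](q -> (q -> ~q)), 0
5. ~(q -> (q -> ~q)), 0
6. q, 0
7. ~(q -> ~q), 0
8. []q, 0
Complete open branch: satisfiable in K.
T-tableau for the formula:
1. ~([](q -> (q -> ~q)) -> (q -> (q -> ~q))) & (q -> []q), 0
2. ~([](q -> (q -> ~q)) -> (q -> (q -> ~q))), 0
3. q -> []q, 0
4. [](q -> (q -> ~q)), 0
5. ~(q -> (q -> ~q)), 0
6. q, 0
7. ~(q -> ~q), 0
8. q -> (q -> ~q), 0
9. []q, 0
10. q -> ~q, 0
11. ~q, 0
Accessibility: 0R0
Branch closes: q and ~q both at 0.
Every branch closes (one shown): unsatisfiable in T, hence also in S4, S5 (every S4/S5-frame is a T-frame).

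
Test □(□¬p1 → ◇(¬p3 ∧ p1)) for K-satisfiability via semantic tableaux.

1. □(□¬p1 → ◇(¬p3 ∧ p1)), u

Yes, satisfiable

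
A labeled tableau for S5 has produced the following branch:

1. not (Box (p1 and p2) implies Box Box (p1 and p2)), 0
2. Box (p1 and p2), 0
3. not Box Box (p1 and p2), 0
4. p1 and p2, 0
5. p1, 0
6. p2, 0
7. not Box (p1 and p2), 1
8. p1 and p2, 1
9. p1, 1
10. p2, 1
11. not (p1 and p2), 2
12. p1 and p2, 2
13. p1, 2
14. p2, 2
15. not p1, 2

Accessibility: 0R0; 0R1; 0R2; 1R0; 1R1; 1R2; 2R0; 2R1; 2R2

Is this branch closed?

Yes, closed

Both p1 and not p1 appear at 2.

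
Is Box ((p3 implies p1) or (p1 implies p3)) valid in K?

Valid

Tableau for the negation not Box ((p3 implies p1) or (p1 implies p3)):
1. not Box ((p3 implies p1) or (p1 implies p3)), w0
2. not ((p3 implies p1) or (p1 implies p3)), w1
3. not (p3 implies p1), w1
4. not (p1 implies p3), w1
5. p3, w1
6. not p1, w1
7. p1, w1
8. not p3, w1
Accessibility: w0Rw1
Branch closes: p1 and not p1 both at w1.
Every branch of the negation's tableau closes; the branch above is one of them.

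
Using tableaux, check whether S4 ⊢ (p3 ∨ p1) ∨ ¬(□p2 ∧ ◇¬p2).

Valid in S4

Tableau for the negation ¬((p3 ∨ p1) ∨ ¬(□p2 ∧ ◇¬p2)):
1. ¬((p3 ∨ p1) ∨ ¬(□p2 ∧ ◇¬p2)), w0
2. ¬(p3 ∨ p1), w0
3. □p2 ∧ ◇¬p2, w0
4. ¬p3, w0
5. ¬p1, w0
6. □p2, w0
7. ◇¬p2, w0
8. p2, w0
9. ¬p2, w1
10. p2, w1
Accessibility: w0Rw0, w0Rw1, w1Rw1
Branch closes: p2 and ¬p2 both at w1.
Every branch of the negation's tableau closes; the branch above is one of them.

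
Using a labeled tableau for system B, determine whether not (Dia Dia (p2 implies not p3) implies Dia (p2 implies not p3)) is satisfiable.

1. not (Dia Dia (p2 implies not p3) implies Dia (p2 implies not p3)), 0
2. Dia Dia (p2 implies not p3), 0
3. not Dia (p2 implies not p3), 0
4. not (p2 implies not p3), 0
5. p2, 0
6. p3, 0
7. Dia (p2 implies not p3), 1
8. not (p2 implies not p3), 1
9. p2, 1
10. p3, 1
11. p2 implies not p3, 2
12. not p3, 2
Accessibility: 0R0, 0R1, 1R0, 1R1, 1R2, 2R1, 2R2

Satisfiable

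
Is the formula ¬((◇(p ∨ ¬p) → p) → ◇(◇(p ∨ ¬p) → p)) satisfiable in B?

Unsatisfiable (every branch closes)

1. ¬((◇(p ∨ ¬p) → p) → ◇(◇(p ∨ ¬p) → p)), w0
2. ◇(p ∨ ¬p) → p, w0
3. ¬◇(◇(p ∨ ¬p) → p), w0
4. ¬(◇(p ∨ ¬p) → p), w0
5. ◇(p ∨ ¬p), w0
6. ¬p, w0
7. ¬◇(p ∨ ¬p), w0
8. ¬(p ∨ ¬p), w0
9. p, w0
Accessibility: w0Rw0
Branch closes: p and ¬p both at w0.
(One branch shown.) All branches close.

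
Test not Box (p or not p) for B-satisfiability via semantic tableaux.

1. not Box (p or not p), w0
2. not (p or not p), w1   [neg-Box-rule on 1: fresh world w1, w0Rw1]
3. not p, w1   [neg-or-rule on 2]
4. p, w1   [neg-or-rule on 2]
Accessibility: w0Rw0, w0Rw1, w1Rw0, w1Rw1
Branch closes: p and not p both at w1.
All branches of the tableau close; one closing branch shown above.

Unsatisfiable (every branch closes)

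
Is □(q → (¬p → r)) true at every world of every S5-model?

Invalid (countermodel exists)

Tableau for the negation ¬□(q → (¬p → r)):
1. ¬□(q → (¬p → r)), w0
2. ¬(q → (¬p → r)), w1
3. q, w1
4. ¬(¬p → r), w1
5. ¬p, w1
6. ¬r, w1
Accessibility: w0Rw0, w0Rw1, w1Rw0, w1Rw1
The negation has an open branch (countermodel exists).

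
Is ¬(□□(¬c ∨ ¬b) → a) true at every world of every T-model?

No, not valid

Tableau for the negation □□(¬c ∨ ¬b) → a:
1. □□(¬c ∨ ¬b) → a, 0
2. a, 0
Accessibility: 0R0
The negation has an open branch (countermodel exists).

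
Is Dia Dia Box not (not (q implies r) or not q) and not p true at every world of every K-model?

Not valid

Tableau for the negation not (Dia Dia Box not (not (q implies r) or not q) and not p):
1. not (Dia Dia Box not (not (q implies r) or not q) and not p), u
2. p, u
The negation has an open branch (countermodel exists).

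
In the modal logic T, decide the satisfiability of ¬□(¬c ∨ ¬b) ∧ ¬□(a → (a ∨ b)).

1. ¬□(¬c ∨ ¬b) ∧ ¬□(a → (a ∨ b)), 0
2. ¬□(¬c ∨ ¬b), 0
3. ¬□(a → (a ∨ b)), 0
4. ¬(¬c ∨ ¬b), 1
5. c, 1
6. b, 1
7. ¬(a → (a ∨ b)), 2
8. a, 2
9. ¬(a ∨ b), 2
10. ¬a, 2
11. ¬b, 2
Accessibility: 0R0, 0R1, 0R2, 1R1, 2R2
Branch closes: a and ¬a both at 2.
Every branch closes; the branch above is one of them.

Unsatisfiable (every branch closes)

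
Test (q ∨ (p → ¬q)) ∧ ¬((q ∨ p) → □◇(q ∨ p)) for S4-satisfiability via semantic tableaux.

1. (q ∨ (p → ¬q)) ∧ ¬((q ∨ p) → □◇(q ∨ p)), u
2. q ∨ (p → ¬q), u
3. ¬((q ∨ p) → □◇(q ∨ p)), u
4. q ∨ p, u
5. ¬□◇(q ∨ p), u
6. p → ¬q, u
7. p, u
8. ¬q, u
9. ¬◇(q ∨ p), v
10. ¬(q ∨ p), v
11. ¬q, v
12. ¬p, v
Accessibility: uRu, uRv, vRv

Yes, satisfiable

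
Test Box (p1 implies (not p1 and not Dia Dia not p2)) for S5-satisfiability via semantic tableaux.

1. Box (p1 implies (not p1 and not Dia Dia not p2)), 0
2. p1 implies (not p1 and not Dia Dia not p2), 0   [Box-rule on 1 via 0R0]
3. not p1 and not Dia Dia not p2, 0   [implies-rule on 2 (branches; this branch)]
4. not p1, 0   [and-rule on 3]
5. not Dia Dia not p2, 0   [and-rule on 3]
6. not Dia not p2, 0   [neg-Dia-rule on 5 via 0R0]
7. p2, 0   [neg-Dia-rule on 6 via 0R0]
Accessibility: 0R0

Yes, satisfiable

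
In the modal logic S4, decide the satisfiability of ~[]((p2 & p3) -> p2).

1. ~[]((p2 & p3) -> p2), w0
2. ~((p2 & p3) -> p2), w1
3. p2 & p3, w1
4. ~p2, w1
5. p2, w1
6. p3, w1
Accessibility: w0Rw0, w0Rw1, w1Rw1
Branch closes: p2 and ~p2 both at w1.
(One branch shown.) All branches close.

No, unsatisfiable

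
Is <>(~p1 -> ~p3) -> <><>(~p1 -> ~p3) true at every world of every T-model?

Valid

Tableau for the negation ~(<>(~p1 -> ~p3) -> <><>(~p1 -> ~p3)):
1. ~(<>(~p1 -> ~p3) -> <><>(~p1 -> ~p3)), w0
2. <>(~p1 -> ~p3), w0
3. ~<><>(~p1 -> ~p3), w0
4. ~<>(~p1 -> ~p3), w0
5. ~(~p1 -> ~p3), w0
6. ~p1, w0
7. p3, w0
8. ~p1 -> ~p3, w1
9. ~<>(~p1 -> ~p3), w1
10. ~(~p1 -> ~p3), w1
11. ~p1, w1
12. p3, w1
13. ~p3, w1
Accessibility: w0Rw0, w0Rw1, w1Rw1
Branch closes: p3 and ~p3 both at w1.
Every branch of the negation's tableau closes; the branch above is one of them.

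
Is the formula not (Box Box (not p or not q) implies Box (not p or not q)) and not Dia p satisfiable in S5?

1. not (Box Box (not p or not q) implies Box (not p or not q)) and not Dia p, u
2. not (Box Box (not p or not q) implies Box (not p or not q)), u
3. not Dia p, u
4. Box Box (not p or not q), u
5. not Box (not p or not q), u
6. not p, u
7. Box (not p or not q), u
8. not p or not q, u
9. not q, u
10. not (not p or not q), v
11. p, v
12. q, v
13. not p, v
Accessibility: uRu, uRv, vRu, vRv
Branch closes: p and not p both at v.
All branches of the tableau close; one closing branch shown above.

No, unsatisfiable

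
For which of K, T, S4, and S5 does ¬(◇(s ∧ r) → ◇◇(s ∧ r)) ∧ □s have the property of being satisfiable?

K

T-tableau for the formula:
1. ¬(◇(s ∧ r) → ◇◇(s ∧ r)) ∧ □s, 0
2. ¬(◇(s ∧ r) → ◇◇(s ∧ r)), 0   [∧-rule on 1]
3. □s, 0   [∧-rule on 1]
4. ◇(s ∧ r), 0   [¬→-rule on 2]
5. ¬◇◇(s ∧ r), 0   [¬→-rule on 2]
6. s, 0   [□-rule on 3 via 0R0]
7. ¬◇(s ∧ r), 0   [¬◇-rule on 5 via 0R0]
8. ¬(s ∧ r), 0   [¬◇-rule on 7 via 0R0]
9. ¬r, 0   [¬∧-rule on 8 (branches; this branch)]
10. s ∧ r, 1   [◇-rule on 4: fresh world 1, 0R1]
11. s, 1   [∧-rule on 10]
12. r, 1   [∧-rule on 10]
13. ¬◇(s ∧ r), 1   [¬◇-rule on 5 via 0R1]
14. ¬(s ∧ r), 1   [¬◇-rule on 7 via 0R1]
15. ¬r, 1   [¬∧-rule on 14 (branches; this branch)]
Accessibility: 0R0, 0R1, 1R1
Branch closes: r and ¬r both at 1.
Every branch closes (one shown): unsatisfiable in T, hence also in S4, S5 (every S4/S5-frame is a T-frame).
K-tableau for the formula:
1. ¬(◇(s ∧ r) → ◇◇(s ∧ r)) ∧ □s, 0
2. ¬(◇(s ∧ r) → ◇◇(s ∧ r)), 0   [∧-rule on 1]
3. □s, 0   [∧-rule on 1]
4. ◇(s ∧ r), 0   [¬→-rule on 2]
5. ¬◇◇(s ∧ r), 0   [¬→-rule on 2]
6. s ∧ r, 1   [◇-rule on 4: fresh world 1, 0R1]
7. s, 1   [∧-rule on 6]
8. r, 1   [∧-rule on 6]
9. ¬◇(s ∧ r), 1   [¬◇-rule on 5 via 0R1]
Accessibility: 0R1
Complete open branch: satisfiable in K.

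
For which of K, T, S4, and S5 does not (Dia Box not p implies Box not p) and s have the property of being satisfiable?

K, T, S4

S5-tableau for the formula:
1. not (Dia Box not p implies Box not p) and s, 0
2. not (Dia Box not p implies Box not p), 0
3. s, 0
4. Dia Box not p, 0
5. not Box not p, 0
6. Box not p, 1
7. not p, 0
8. not p, 1
9. p, 2
10. not p, 2
Accessibility: 0R0, 0R1, 0R2, 1R0, 1R1, 1R2, 2R0, 2R1, 2R2
Branch closes: p and not p both at 2.
Every branch closes (one shown): unsatisfiable in S5.
S4-tableau for the formula:
1. not (Dia Box not p implies Box not p) and s, 0
2. not (Dia Box not p implies Box not p), 0
3. s, 0
4. Dia Box not p, 0
5. not Box not p, 0
6. Box not p, 1
7. not p, 1
8. p, 2
Accessibility: 0R0, 0R1, 0R2, 1R1, 2R2
Complete open branch: satisfiable in S4, hence also in K, T (this S4-model is also a K-model and a T-model).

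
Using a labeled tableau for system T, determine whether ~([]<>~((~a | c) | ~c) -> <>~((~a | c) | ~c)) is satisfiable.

1. ~([]<>~((~a | c) | ~c) -> <>~((~a | c) | ~c)), w0
2. []<>~((~a | c) | ~c), w0   [~->-rule on 1]
3. ~<>~((~a | c) | ~c), w0   [~->-rule on 1]
4. <>~((~a | c) | ~c), w0   [[]-rule on 2 via w0Rw0]
5. (~a | c) | ~c, w0   [~<>-rule on 3 via w0Rw0]
6. ~a | c, w0   [|-rule on 5 (branches; this branch)]
7. c, w0   [|-rule on 6 (branches; this branch)]
8. ~((~a | c) | ~c), w1   [<>-rule on 4: fresh world w1, w0Rw1]
9. ~(~a | c), w1   [~|-rule on 8]
10. c, w1   [~|-rule on 8]
11. a, w1   [~|-rule on 9]
12. ~c, w1   [~|-rule on 9]
Accessibility: w0Rw0, w0Rw1, w1Rw1
Branch closes: c and ~c both at w1.
(One branch shown.) All branches close.

No, unsatisfiable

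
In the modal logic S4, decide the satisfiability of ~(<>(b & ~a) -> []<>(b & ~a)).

1. ~(<>(b & ~a) -> []<>(b & ~a)), 0
2. <>(b & ~a), 0   [~->-rule on 1]
3. ~[]<>(b & ~a), 0   [~->-rule on 1]
4. b & ~a, 1   [<>-rule on 2: fresh world 1, 0R1]
5. b, 1   [&-rule on 4]
6. ~a, 1   [&-rule on 4]
7. ~<>(b & ~a), 2   [~[]-rule on 3: fresh world 2, 0R2]
8. ~(b & ~a), 2   [~<>-rule on 7 via 2R2]
9. a, 2   [~&-rule on 8 (branches; this branch)]
Accessibility: 0R0, 0R1, 0R2, 1R1, 2R2

Yes, satisfiable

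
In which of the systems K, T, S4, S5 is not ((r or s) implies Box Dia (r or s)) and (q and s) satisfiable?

K, T, S4

S4-tableau for the formula:
1. not ((r or s) implies Box Dia (r or s)) and (q and s), w0
2. not ((r or s) implies Box Dia (r or s)), w0
3. q and s, w0
4. r or s, w0
5. not Box Dia (r or s), w0
6. q, w0
7. s, w0
8. not Dia (r or s), w1
9. not (r or s), w1
10. not r, w1
11. not s, w1
Accessibility: w0Rw0, w0Rw1, w1Rw1
Complete open branch: satisfiable in S4, hence also in K, T (this S4-model is also a K-model and a T-model).
S5-tableau for the formula:
1. not ((r or s) implies Box Dia (r or s)) and (q and s), w0
2. not ((r or s) implies Box Dia (r or s)), w0
3. q and s, w0
4. r or s, w0
5. not Box Dia (r or s), w0
6. q, w0
7. s, w0
8. not Dia (r or s), w1
9. not (r or s), w0
10. not r, w0
11. not s, w0
Accessibility: w0Rw0, w0Rw1, w1Rw0, w1Rw1
Branch closes: s and not s both at w0.
Every branch closes (one shown): unsatisfiable in S5.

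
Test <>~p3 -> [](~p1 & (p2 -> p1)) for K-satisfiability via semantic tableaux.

1. <>~p3 -> [](~p1 & (p2 -> p1)), u
2. [](~p1 & (p2 -> p1)), u

Yes, satisfiable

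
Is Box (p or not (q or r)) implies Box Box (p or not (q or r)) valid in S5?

Yes, valid

Tableau for the negation not (Box (p or not (q or r)) implies Box Box (p or not (q or r))):
1. not (Box (p or not (q or r)) implies Box Box (p or not (q or r))), 0
2. Box (p or not (q or r)), 0
3. not Box Box (p or not (q or r)), 0
4. p or not (q or r), 0
5. not (q or r), 0
6. not q, 0
7. not r, 0
8. not Box (p or not (q or r)), 1
9. p or not (q or r), 1
10. not (q or r), 1
11. not q, 1
12. not r, 1
13. not (p or not (q or r)), 2
14. not p, 2
15. q or r, 2
16. p or not (q or r), 2
17. r, 2
18. not (q or r), 2
19. not q, 2
20. not r, 2
Accessibility: 0R0, 0R1, 0R2, 1R0, 1R1, 1R2, 2R0, 2R1, 2R2
Branch closes: r and not r both at 2.
All branches of the negation close; one closing branch shown above.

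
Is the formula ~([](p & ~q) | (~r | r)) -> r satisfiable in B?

Yes, satisfiable

1. ~([](p & ~q) | (~r | r)) -> r, 0
2. r, 0
Accessibility: 0R0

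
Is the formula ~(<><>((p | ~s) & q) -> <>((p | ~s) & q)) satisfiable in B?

1. ~(<><>((p | ~s) & q) -> <>((p | ~s) & q)), u
2. <><>((p | ~s) & q), u   [~->-rule on 1]
3. ~<>((p | ~s) & q), u   [~->-rule on 1]
4. ~((p | ~s) & q), u   [~<>-rule on 3 via uRu]
5. ~q, u   [~&-rule on 4 (branches; this branch)]
6. <>((p | ~s) & q), v   [<>-rule on 2: fresh world v, uRv]
7. ~((p | ~s) & q), v   [~<>-rule on 3 via uRv]
8. ~q, v   [~&-rule on 7 (branches; this branch)]
9. (p | ~s) & q, w   [<>-rule on 6: fresh world w, vRw]
10. p | ~s, w   [&-rule on 9]
11. q, w   [&-rule on 9]
12. ~s, w   [|-rule on 10 (branches; this branch)]
Accessibility: uRu, uRv, vRu, vRv, vRw, wRv, wRw

Yes, satisfiable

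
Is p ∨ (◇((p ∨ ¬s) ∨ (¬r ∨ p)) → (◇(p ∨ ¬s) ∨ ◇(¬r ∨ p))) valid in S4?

Tableau for the negation ¬(p ∨ (◇((p ∨ ¬s) ∨ (¬r ∨ p)) → (◇(p ∨ ¬s) ∨ ◇(¬r ∨ p)))):
1. ¬(p ∨ (◇((p ∨ ¬s) ∨ (¬r ∨ p)) → (◇(p ∨ ¬s) ∨ ◇(¬r ∨ p)))), w0
2. ¬p, w0   [¬∨-rule on 1]
3. ¬(◇((p ∨ ¬s) ∨ (¬r ∨ p)) → (◇(p ∨ ¬s) ∨ ◇(¬r ∨ p))), w0   [¬∨-rule on 1]
4. ◇((p ∨ ¬s) ∨ (¬r ∨ p)), w0   [¬→-rule on 3]
5. ¬(◇(p ∨ ¬s) ∨ ◇(¬r ∨ p)), w0   [¬→-rule on 3]
6. ¬◇(p ∨ ¬s), w0   [¬∨-rule on 5]
7. ¬◇(¬r ∨ p), w0   [¬∨-rule on 5]
8. ¬(p ∨ ¬s), w0   [¬◇-rule on 6 via w0Rw0]
9. s, w0   [¬∨-rule on 8]
10. ¬(¬r ∨ p), w0   [¬◇-rule on 7 via w0Rw0]
11. r, w0   [¬∨-rule on 10]
12. (p ∨ ¬s) ∨ (¬r ∨ p), w1   [◇-rule on 4: fresh world w1, w0Rw1]
13. ¬(p ∨ ¬s), w1   [¬◇-rule on 6 via w0Rw1]
14. ¬p, w1   [¬∨-rule on 13]
15. s, w1   [¬∨-rule on 13]
16. ¬(¬r ∨ p), w1   [¬◇-rule on 7 via w0Rw1]
17. r, w1   [¬∨-rule on 16]
18. ¬r ∨ p, w1   [∨-rule on 12 (branches; this branch)]
19. p, w1   [∨-rule on 18 (branches; this branch)]
Accessibility: w0Rw0, w0Rw1, w1Rw1
Branch closes: p and ¬p both at w1.
Every branch of the negation's tableau closes; the branch above is one of them.

Valid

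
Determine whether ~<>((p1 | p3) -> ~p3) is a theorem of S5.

Tableau for the negation <>((p1 | p3) -> ~p3):
1. <>((p1 | p3) -> ~p3), u
2. (p1 | p3) -> ~p3, v   [<>-rule on 1: fresh world v, uRv]
3. ~p3, v   [->-rule on 2 (branches; this branch)]
Accessibility: uRu, uRv, vRu, vRv
The negation has an open branch (countermodel exists).

Not valid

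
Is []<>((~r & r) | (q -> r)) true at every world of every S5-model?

Tableau for the negation ~[]<>((~r & r) | (q -> r)):
1. ~[]<>((~r & r) | (q -> r)), u
2. ~<>((~r & r) | (q -> r)), v
3. ~((~r & r) | (q -> r)), u
4. ~(~r & r), u
5. ~(q -> r), u
6. q, u
7. ~r, u
8. ~((~r & r) | (q -> r)), v
9. ~(~r & r), v
10. ~(q -> r), v
11. q, v
12. ~r, v
Accessibility: uRu, uRv, vRu, vRv
The negation has an open branch (countermodel exists).

No, not valid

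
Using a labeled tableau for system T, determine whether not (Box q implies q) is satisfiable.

Unsatisfiable

1. not (Box q implies q), u
2. Box q, u
3. not q, u
4. q, u
Accessibility: uRu
Branch closes: q and not q both at u.
(One branch shown.) All branches close.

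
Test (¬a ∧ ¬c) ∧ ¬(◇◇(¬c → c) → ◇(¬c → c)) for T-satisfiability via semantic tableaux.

Satisfiable

1. (¬a ∧ ¬c) ∧ ¬(◇◇(¬c → c) → ◇(¬c → c)), u
2. ¬a ∧ ¬c, u
3. ¬(◇◇(¬c → c) → ◇(¬c → c)), u
4. ¬a, u
5. ¬c, u
6. ◇◇(¬c → c), u
7. ¬◇(¬c → c), u
8. ¬(¬c → c), u
9. ◇(¬c → c), v
10. ¬(¬c → c), v
11. ¬c, v
12. ¬c → c, w
13. c, w
Accessibility: uRu, uRv, vRv, vRw, wRw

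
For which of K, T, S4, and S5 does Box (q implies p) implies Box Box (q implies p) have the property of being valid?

S4, S5

S4-tableau for the negation not (Box (q implies p) implies Box Box (q implies p)):
1. not (Box (q implies p) implies Box Box (q implies p)), u
2. Box (q implies p), u
3. not Box Box (q implies p), u
4. q implies p, u
5. p, u
6. not Box (q implies p), v
7. q implies p, v
8. p, v
9. not (q implies p), w
10. q, w
11. not p, w
12. q implies p, w
13. p, w
Accessibility: uRu, uRv, uRw, vRv, vRw, wRw
Branch closes: p and not p both at w.
Every branch closes (one shown): valid in S4, hence also in S5 (every theorem of S4 is a theorem of S5).
T-tableau for the negation not (Box (q implies p) implies Box Box (q implies p)):
1. not (Box (q implies p) implies Box Box (q implies p)), u
2. Box (q implies p), u
3. not Box Box (q implies p), u
4. q implies p, u
5. p, u
6. not Box (q implies p), v
7. q implies p, v
8. p, v
9. not (q implies p), w
10. q, w
11. not p, w
Accessibility: uRu, uRv, vRv, vRw, wRw
Complete open branch: countermodel on a T-frame, so not valid in T, nor in K (the same frame is also a K-frame).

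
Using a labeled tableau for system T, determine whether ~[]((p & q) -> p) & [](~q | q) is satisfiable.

Unsatisfiable (every branch closes)

1. ~[]((p & q) -> p) & [](~q | q), u
2. ~[]((p & q) -> p), u
3. [](~q | q), u
4. ~q | q, u
5. q, u
6. ~((p & q) -> p), v
7. p & q, v
8. ~p, v
9. p, v
10. q, v
Accessibility: uRu, uRv, vRv
Branch closes: p and ~p both at v.
Every branch closes; the branch above is one of them.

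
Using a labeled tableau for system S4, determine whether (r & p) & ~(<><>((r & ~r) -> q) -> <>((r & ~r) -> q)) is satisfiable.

Unsatisfiable

1. (r & p) & ~(<><>((r & ~r) -> q) -> <>((r & ~r) -> q)), 0
2. r & p, 0
3. ~(<><>((r & ~r) -> q) -> <>((r & ~r) -> q)), 0
4. r, 0
5. p, 0
6. <><>((r & ~r) -> q), 0
7. ~<>((r & ~r) -> q), 0
8. ~((r & ~r) -> q), 0
9. r & ~r, 0
10. ~q, 0
11. ~r, 0
Accessibility: 0R0
Branch closes: r and ~r both at 0.
(One branch shown.) All branches close.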